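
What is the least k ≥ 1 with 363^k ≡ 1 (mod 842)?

ord(363) | φ(842) = φ(2)·φ(421) = 1·420 = 420 = 2^2 · 3 · 5 · 7.
Divisors of 420: 1, 2, 3, 4, 5, 6, 7, 10, 12, 14, 15, 20, 21, 28, 30, 35, 42, 60, 70, 84, 105, 140, 210, 420.
Evaluate successive powers at the divisors of 420:
363^1 ≡ 363 (mod 842)
363^2 ≡ 417 (mod 842)
363^3 ≡ 653 (mod 842)
363^4 ≡ 437 (mod 842)
363^5 ≡ 335 (mod 842)
363^6 ≡ 357 (mod 842)
363^7 ≡ 765 (mod 842)
363^10 ≡ 239 (mod 842)
363^12 ≡ 307 (mod 842)
363^14 ≡ 35 (mod 842)
363^15 ≡ 75 (mod 842)
363^20 ≡ 707 (mod 842)
363^21 ≡ 673 (mod 842)
363^28 ≡ 383 (mod 842)
363^30 ≡ 573 (mod 842)
363^35 ≡ 821 (mod 842)
363^42 ≡ 775 (mod 842)
363^60 ≡ 791 (mod 842)
363^70 ≡ 441 (mod 842)
363^84 ≡ 279 (mod 842)
363^105 ≡ 1 (mod 842) ✓
Hence ord(363) = 105.

105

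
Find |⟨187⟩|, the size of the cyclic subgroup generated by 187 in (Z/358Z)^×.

ord(187) | φ(358) = φ(2)·φ(179) = 1·178 = 178 = 2 · 89.
Divisors of 178: 1, 2, 89, 178.
Evaluate successive powers at the divisors of 178:
187^1 ≡ 187 (mod 358)
187^2 ≡ 243 (mod 358)
187^89 ≡ 357 (mod 358)
187^178 ≡ 1 (mod 358) ✓
Therefore the multiplicative order of 187 modulo 358 is 178.

178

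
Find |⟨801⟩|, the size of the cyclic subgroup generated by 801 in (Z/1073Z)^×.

ord(801) | φ(1073) = φ(29·37) = (29−1)·(37−1) = 28·36 = 1008 = 2^4 · 3^2 · 7.
Divisors of 1008: 1, 2, 3, 4, 6, 7, 8, 9, 12, 14, 16, 18, 21, 24, 28, 36, 42, 48, 56, 63, 72, 84, 112, 126, 144, 168, 252, 336, 504, 1008.
Compute 801^d (mod 1073) for the divisors d until we hit 1:
801^1 ≡ 801 (mod 1073)
801^2 ≡ 1020 (mod 1073)
801^3 ≡ 467 (mod 1073)
801^4 ≡ 663 (mod 1073)
801^6 ≡ 270 (mod 1073)
801^7 ≡ 597 (mod 1073)
801^8 ≡ 712 (mod 1073)
801^9 ≡ 549 (mod 1073)
801^12 ≡ 1009 (mod 1073)
801^14 ≡ 173 (mod 1073)
801^16 ≡ 488 (mod 1073)
801^18 ≡ 961 (mod 1073)
801^21 ≡ 273 (mod 1073)
801^24 ≡ 877 (mod 1073)
801^28 ≡ 958 (mod 1073)
801^36 ≡ 741 (mod 1073)
801^42 ≡ 492 (mod 1073)
801^48 ≡ 861 (mod 1073)
801^56 ≡ 349 (mod 1073)
801^63 ≡ 191 (mod 1073)
801^72 ≡ 778 (mod 1073)
801^84 ≡ 639 (mod 1073)
801^112 ≡ 552 (mod 1073)
801^126 ≡ 1072 (mod 1073)
801^144 ≡ 112 (mod 1073)
801^168 ≡ 581 (mod 1073)
801^252 ≡ 1 (mod 1073) ✓
Therefore the multiplicative order of 801 modulo 1073 is 252.

252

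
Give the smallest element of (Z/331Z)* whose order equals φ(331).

3

φ(331) = 331 − 1 = 330 = 2 · 3 · 5 · 11.
Test candidates g = 2, 3, … against the prime factors q ∈ {2, 3, 5, 11} of φ(331): g is a generator iff g^(330/q) ≢ 1 for every such q.
g = 2: 2^165 ≡ 330; 2^110 ≡ 299; 2^66 ≡ 64; 2^30 ≡ 1 — hits 1, so not a primitive root.
g = 3: 3^165 ≡ 330; 3^110 ≡ 299; 3^66 ≡ 64; 3^30 ≡ 270 — none is 1, so 3 is a primitive root.
The smallest primitive root modulo 331 is 3.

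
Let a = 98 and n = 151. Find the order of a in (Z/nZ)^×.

The order of 98 must divide φ(151) = 151 − 1 = 150 = 2 · 3 · 5^2.
Divisors of 150: 1, 2, 3, 5, 6, 10, 15, 25, 30, 50, 75, 150.
Check 98^d mod 151 for each divisor in increasing order:
98^1 ≡ 98 (mod 151)
98^2 ≡ 91 (mod 151)
98^3 ≡ 9 (mod 151)
98^5 ≡ 64 (mod 151)
98^6 ≡ 81 (mod 151)
98^10 ≡ 19 (mod 151)
98^15 ≡ 8 (mod 151)
98^25 ≡ 1 (mod 151) ✓
So ord_151(98) = 25.

25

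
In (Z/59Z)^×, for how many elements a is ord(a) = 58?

28

φ(59) = 59 − 1 = 58 = 2 · 29.
Since (Z/59Z)^× is cyclic of order 58, the number of elements of order d is φ(d) when d | 58 and 0 otherwise.
58 = 2 · 29 divides 58, and φ(58) = 28.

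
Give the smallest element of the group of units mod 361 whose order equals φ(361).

2

φ(361) = φ(19^2) = 19·(19−1) = 342 = 2 · 3^2 · 19.
Test candidates g = 2, 3, … against the prime factors q ∈ {2, 3, 19} of φ(361): g is a generator iff g^(342/q) ≢ 1 for every such q.
g = 2: 2^171 ≡ 360; 2^114 ≡ 292; 2^18 ≡ 58 — none is 1, so 2 is a primitive root.
The smallest primitive root modulo 361 is 2.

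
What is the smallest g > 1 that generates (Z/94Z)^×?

φ(94) = φ(2)·φ(47) = 1·46 = 46 = 2 · 23.
Test candidates g = 2, 3, … against the prime factors q ∈ {2, 23} of φ(94): g is a generator iff g^(46/q) ≢ 1 for every such q.
g = 2: gcd(2, 94) = 2 > 1, not a unit — skip.
g = 3: 3^23 ≡ 1 — hits 1, so not a primitive root.
g = 4: gcd(4, 94) = 2 > 1, not a unit — skip.
g = 5: 5^23 ≡ 93; 5^2 ≡ 25 — none is 1, so 5 is a primitive root.
So 5 is the smallest generator of (Z/94Z)^×.

5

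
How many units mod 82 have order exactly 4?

2

φ(82) = φ(2)·φ(41) = 1·40 = 40 = 2^3 · 5.
(Z/82Z)^× is cyclic (|G| = 40); a cyclic group of order m has exactly φ(d) elements of each order d | m, and none otherwise.
4 = 2^2 divides 40, and φ(4) = 2.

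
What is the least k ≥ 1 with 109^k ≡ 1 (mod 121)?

The order of 109 must divide φ(121) = φ(11^2) = 11·(11−1) = 110 = 2 · 5 · 11.
Divisors of 110: 1, 2, 5, 10, 11, 22, 55, 110.
Test each divisor d:
109^1 ≡ 109
109^2 ≡ 23
109^5 ≡ 65
109^10 ≡ 111
109^11 ≡ 120
109^22 ≡ 1
Therefore the multiplicative order of 109 modulo 121 is 22.

22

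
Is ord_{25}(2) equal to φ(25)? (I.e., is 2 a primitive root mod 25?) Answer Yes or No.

Yes

φ(25) = φ(5^2) = 5·(5−1) = 20 = 2^2 · 5.
Test 2^(20/q) mod 25 for each prime factor q of 20:
2^10 ≡ 24 (mod 25)  [q = 2: ≢ 1 ✓]
2^4 ≡ 16 (mod 25)  [q = 5: ≢ 1 ✓]
All checks pass, so 2 has order 20 and is a primitive root modulo 25.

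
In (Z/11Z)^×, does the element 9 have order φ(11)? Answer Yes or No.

No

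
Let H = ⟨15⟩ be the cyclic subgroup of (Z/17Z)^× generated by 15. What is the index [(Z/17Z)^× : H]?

ord(15) | φ(17) = 17 − 1 = 16 = 2^4.
Divisors of 16: 1, 2, 4, 8, 16.
Check 15^d mod 17 for each divisor in increasing order:
15^1 ≡ 15 (mod 17)
15^2 ≡ 4 (mod 17)
15^4 ≡ 16 (mod 17)
15^8 ≡ 1 (mod 17) ✓
Thus |⟨15⟩| = ord(15) = 8.
[(Z/17Z)^× : ⟨15⟩] = 16/8 = 2.

2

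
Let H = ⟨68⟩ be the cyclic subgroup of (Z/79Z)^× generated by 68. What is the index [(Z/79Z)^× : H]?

1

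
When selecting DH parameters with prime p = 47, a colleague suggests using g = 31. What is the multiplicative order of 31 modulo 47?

46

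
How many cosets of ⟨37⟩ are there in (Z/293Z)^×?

The order of 37 must divide φ(293) = 293 − 1 = 292 = 2^2 · 73.
Divisors of 292: 1, 2, 4, 73, 146, 292.
Evaluate successive powers at the divisors of 292:
37^1 ≡ 37
37^2 ≡ 197
37^4 ≡ 133
37^73 ≡ 292
37^146 ≡ 1
The order of 37 is 146, so the subgroup it generates has 146 elements.
The index is φ(293) / ord(37) = 292 / 146 = 2.

2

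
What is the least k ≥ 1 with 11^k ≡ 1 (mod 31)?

The order of 11 must divide φ(31) = 31 − 1 = 30 = 2 · 3 · 5.
Divisors of 30: 1, 2, 3, 5, 6, 10, 15, 30.
Compute 11^d (mod 31) for the divisors d until we hit 1:
11^1 ≡ 11 (mod 31)
11^2 ≡ 28 (mod 31)
11^3 ≡ 29 (mod 31)
11^5 ≡ 6 (mod 31)
11^6 ≡ 4 (mod 31)
11^10 ≡ 5 (mod 31)
11^15 ≡ 30 (mod 31)
11^30 ≡ 1 (mod 31) ✓
So ord_31(11) = 30.

30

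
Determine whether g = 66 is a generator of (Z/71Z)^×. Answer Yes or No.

φ(71) = 71 − 1 = 70 = 2 · 5 · 7.
Test 66^(70/q) mod 71 for each prime factor q of 70:
66^35 ≡ 70 (mod 71)  [q = 2: ≢ 1 ✓]
66^14 ≡ 57 (mod 71)  [q = 5: ≢ 1 ✓]
66^10 ≡ 1 (mod 71)  [q = 7: ≡ 1 ✗]
66^10 ≡ 1 shows ord(66) | 10, strictly less than φ(71); not a primitive root.

No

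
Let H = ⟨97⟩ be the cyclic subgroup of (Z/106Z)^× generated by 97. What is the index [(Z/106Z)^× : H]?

4

The order of 97 must divide φ(106) = φ(2)·φ(53) = 1·52 = 52 = 2^2 · 13.
Divisors of 52: 1, 2, 4, 13, 26, 52.
Compute 97^d (mod 106) for the divisors d until we hit 1:
97^1 ≡ 97 (mod 106)
97^2 ≡ 81 (mod 106)
97^4 ≡ 95 (mod 106)
97^13 ≡ 1 (mod 106) ✓
The order of 97 is 13, so the subgroup it generates has 13 elements.
The index is φ(106) / ord(97) = 52 / 13 = 4.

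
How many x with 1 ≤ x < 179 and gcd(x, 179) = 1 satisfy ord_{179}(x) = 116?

φ(179) = 179 − 1 = 178 = 2 · 89.
Since (Z/179Z)^× is cyclic of order 178, the number of elements of order d is φ(d) when d | 178 and 0 otherwise.
Here 178 is not a multiple of 116, so there are no elements of order 116.

0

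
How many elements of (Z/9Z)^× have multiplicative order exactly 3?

φ(9) = φ(3^2) = 3·(3−1) = 6 = 2 · 3.
In a cyclic group of order 6, there are φ(d) elements of order d for each divisor d of 6, and zero for non-divisors.
3 | 6, and φ(3) = 3 − 1 = 2.

2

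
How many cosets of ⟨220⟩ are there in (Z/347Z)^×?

1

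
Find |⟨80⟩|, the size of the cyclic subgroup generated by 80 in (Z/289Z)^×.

272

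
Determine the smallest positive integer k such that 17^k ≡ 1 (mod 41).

40

By Lagrange's theorem, ord_41(17) divides φ(41) = 41 − 1 = 40 = 2^3 · 5.
Divisors of 40: 1, 2, 4, 5, 8, 10, 20, 40.
Test each divisor d:
17^1 ≡ 17 (mod 41)
17^2 ≡ 2 (mod 41)
17^4 ≡ 4 (mod 41)
17^5 ≡ 27 (mod 41)
17^8 ≡ 16 (mod 41)
17^10 ≡ 32 (mod 41)
17^20 ≡ 40 (mod 41)
17^40 ≡ 1 (mod 41) ✓
Therefore the multiplicative order of 17 modulo 41 is 40.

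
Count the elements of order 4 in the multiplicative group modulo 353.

2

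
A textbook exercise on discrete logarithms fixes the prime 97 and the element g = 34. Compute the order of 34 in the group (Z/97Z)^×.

32

The order of 34 must divide φ(97) = 97 − 1 = 96 = 2^5 · 3.
Divisors of 96: 1, 2, 3, 4, 6, 8, 12, 16, 24, 32, 48, 96.
Compute 34^d (mod 97) for the divisors d until we hit 1:
34^1 ≡ 34 (mod 97)
34^2 ≡ 89 (mod 97)
34^3 ≡ 19 (mod 97)
34^4 ≡ 64 (mod 97)
34^6 ≡ 70 (mod 97)
34^8 ≡ 22 (mod 97)
34^12 ≡ 50 (mod 97)
34^16 ≡ 96 (mod 97)
34^24 ≡ 75 (mod 97)
34^32 ≡ 1 (mod 97) ✓
The smallest such exponent is 32, so the order of 34 is 32.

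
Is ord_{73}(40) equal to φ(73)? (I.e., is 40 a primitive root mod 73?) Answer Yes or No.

Yes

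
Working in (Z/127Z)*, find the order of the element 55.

126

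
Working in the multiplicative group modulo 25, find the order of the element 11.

5

Since 11 ∈ (Z/25Z)^×, its order divides φ(25) = φ(5^2) = 5·(5−1) = 20 = 2^2 · 5.
Divisors of 20: 1, 2, 4, 5, 10, 20.
Test each divisor d:
11^1 ≡ 11 (mod 25)
11^2 ≡ 21 (mod 25)
11^4 ≡ 16 (mod 25)
11^5 ≡ 1 (mod 25) ✓
So ord_25(11) = 5.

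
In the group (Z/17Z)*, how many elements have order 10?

0

φ(17) = 17 − 1 = 16 = 2^4.
(Z/17Z)^× is cyclic (|G| = 16); a cyclic group of order m has exactly φ(d) elements of each order d | m, and none otherwise.
Here 16 is not a multiple of 10, so there are no elements of order 10.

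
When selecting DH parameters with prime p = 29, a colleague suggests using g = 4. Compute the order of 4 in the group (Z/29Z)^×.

By Lagrange's theorem, ord_29(4) divides φ(29) = 29 − 1 = 28 = 2^2 · 7.
Divisors of 28: 1, 2, 4, 7, 14, 28.
Test each divisor d:
4^1 ≡ 4
4^2 ≡ 16
4^4 ≡ 24
4^7 ≡ 28
4^14 ≡ 1
The smallest such exponent is 14, so the order of 4 is 14.

14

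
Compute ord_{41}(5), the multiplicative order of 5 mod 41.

20

Since 5 ∈ (Z/41Z)^×, its order divides φ(41) = 41 − 1 = 40 = 2^3 · 5.
Divisors of 40: 1, 2, 4, 5, 8, 10, 20, 40.
Compute 5^d (mod 41) for the divisors d until we hit 1:
5^1 ≡ 5
5^2 ≡ 25
5^4 ≡ 10
5^5 ≡ 9
5^8 ≡ 18
5^10 ≡ 40
5^20 ≡ 1
Therefore the multiplicative order of 5 modulo 41 is 20.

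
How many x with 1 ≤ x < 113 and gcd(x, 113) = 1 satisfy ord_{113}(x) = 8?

4

φ(113) = 113 − 1 = 112 = 2^4 · 7.
Since (Z/113Z)^× is cyclic of order 112, the number of elements of order d is φ(d) when d | 112 and 0 otherwise.
8 = 2^3 divides 112, and φ(8) = 4.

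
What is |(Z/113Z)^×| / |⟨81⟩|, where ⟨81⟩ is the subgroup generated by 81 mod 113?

By Lagrange's theorem, ord_113(81) divides φ(113) = 113 − 1 = 112 = 2^4 · 7.
Divisors of 112: 1, 2, 4, 7, 8, 14, 16, 28, 56, 112.
Evaluate successive powers at the divisors of 112:
81^1 ≡ 81
81^2 ≡ 7
81^4 ≡ 49
81^7 ≡ 98
81^8 ≡ 28
81^14 ≡ 112
81^16 ≡ 106
81^28 ≡ 1
So ord_113(81) = 28, hence |⟨81⟩| = 28.
The index is φ(113) / ord(81) = 112 / 28 = 4.

4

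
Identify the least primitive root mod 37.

φ(37) = 37 − 1 = 36 = 2^2 · 3^2.
Test candidates g = 2, 3, … against the prime factors q ∈ {2, 3} of φ(37): g is a generator iff g^(36/q) ≢ 1 for every such q.
g = 2: 2^18 ≡ 36; 2^12 ≡ 26 — none is 1, so 2 is a primitive root.
Hence the least primitive root of 37 is 2.

2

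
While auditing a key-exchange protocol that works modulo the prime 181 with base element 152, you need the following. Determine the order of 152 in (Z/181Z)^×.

30

The order of 152 must divide φ(181) = 181 − 1 = 180 = 2^2 · 3^2 · 5.
Divisors of 180: 1, 2, 3, 4, 5, 6, 9, 10, 12, 15, 18, 20, 30, 36, 45, 60, 90, 180.
Check 152^d mod 181 for each divisor in increasing order:
152^1 ≡ 152
152^2 ≡ 117
152^3 ≡ 46
152^4 ≡ 114
152^5 ≡ 133
152^6 ≡ 125
152^9 ≡ 139
152^10 ≡ 132
152^12 ≡ 59
152^15 ≡ 180
152^18 ≡ 135
152^20 ≡ 48
152^30 ≡ 1
The smallest such exponent is 30, so the order of 152 is 30.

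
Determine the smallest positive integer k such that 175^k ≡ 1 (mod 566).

47

The order of 175 must divide φ(566) = φ(2)·φ(283) = 1·282 = 282 = 2 · 3 · 47.
Divisors of 282: 1, 2, 3, 6, 47, 94, 141, 282.
Evaluate successive powers at the divisors of 282:
175^1 ≡ 175 (mod 566)
175^2 ≡ 61 (mod 566)
175^3 ≡ 487 (mod 566)
175^6 ≡ 15 (mod 566)
175^47 ≡ 1 (mod 566) ✓
Hence ord(175) = 47.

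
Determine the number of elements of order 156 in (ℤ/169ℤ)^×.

48

φ(169) = φ(13^2) = 13·(13−1) = 156 = 2^2 · 3 · 13.
Since (Z/169Z)^× is cyclic of order 156, the number of elements of order d is φ(d) when d | 156 and 0 otherwise.
156 = 2^2 · 3 · 13 divides 156, and φ(156) = 48.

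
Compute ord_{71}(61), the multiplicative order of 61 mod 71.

70

ord(61) | φ(71) = 71 − 1 = 70 = 2 · 5 · 7.
Divisors of 70: 1, 2, 5, 7, 10, 14, 35, 70.
Evaluate successive powers at the divisors of 70:
61^1 ≡ 61 (mod 71)
61^2 ≡ 29 (mod 71)
61^5 ≡ 39 (mod 71)
61^7 ≡ 66 (mod 71)
61^10 ≡ 30 (mod 71)
61^14 ≡ 25 (mod 71)
61^35 ≡ 70 (mod 71)
61^70 ≡ 1 (mod 71) ✓
So ord_71(61) = 70.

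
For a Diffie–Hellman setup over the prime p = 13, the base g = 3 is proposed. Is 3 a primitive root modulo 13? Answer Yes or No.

φ(13) = 13 − 1 = 12 = 2^2 · 3.
3 is a primitive root mod 13 iff 3^(φ(13)/q) ≢ 1 for every prime q | φ(13), i.e. q ∈ {2, 3}.
3^6 ≡ 1 (mod 13)  [q = 2: ≡ 1 ✗]
3^4 ≡ 3 (mod 13)  [q = 3: ≢ 1 ✓]
3^6 ≡ 1 shows ord(3) | 6, strictly less than φ(13); not a primitive root.

No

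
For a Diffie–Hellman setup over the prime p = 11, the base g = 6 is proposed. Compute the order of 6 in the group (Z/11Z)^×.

The order of 6 must divide φ(11) = 11 − 1 = 10 = 2 · 5.
Divisors of 10: 1, 2, 5, 10.
Test each divisor d:
6^1 ≡ 6 (mod 11)
6^2 ≡ 3 (mod 11)
6^5 ≡ 10 (mod 11)
6^10 ≡ 1 (mod 11) ✓
Therefore the multiplicative order of 6 modulo 11 is 10.

10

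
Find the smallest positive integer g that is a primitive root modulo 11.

2

φ(11) = 11 − 1 = 10 = 2 · 5.
Test candidates g = 2, 3, … against the prime factors q ∈ {2, 5} of φ(11): g is a generator iff g^(10/q) ≢ 1 for every such q.
g = 2: 2^5 ≡ 10; 2^2 ≡ 4 — none is 1, so 2 is a primitive root.
So 2 is the smallest generator of (Z/11Z)^×.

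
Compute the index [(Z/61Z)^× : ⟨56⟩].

The order of 56 must divide φ(61) = 61 − 1 = 60 = 2^2 · 3 · 5.
Divisors of 60: 1, 2, 3, 4, 5, 6, 10, 12, 15, 20, 30, 60.
Test each divisor d:
56^1 ≡ 56 (mod 61)
56^2 ≡ 25 (mod 61)
56^3 ≡ 58 (mod 61)
56^4 ≡ 15 (mod 61)
56^5 ≡ 47 (mod 61)
56^6 ≡ 9 (mod 61)
56^10 ≡ 13 (mod 61)
56^12 ≡ 20 (mod 61)
56^15 ≡ 1 (mod 61) ✓
The order of 56 is 15, so the subgroup it generates has 15 elements.
[(Z/61Z)^× : ⟨56⟩] = 60/15 = 4.

4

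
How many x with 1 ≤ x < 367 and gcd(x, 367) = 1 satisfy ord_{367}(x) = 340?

φ(367) = 367 − 1 = 366 = 2 · 3 · 61.
In a cyclic group of order 366, there are φ(d) elements of order d for each divisor d of 366, and zero for non-divisors.
340 does not divide 366, so no element of (Z/367Z)^× has order 340.

0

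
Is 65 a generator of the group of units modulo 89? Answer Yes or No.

Yes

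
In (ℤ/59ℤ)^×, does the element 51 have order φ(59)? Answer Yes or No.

No

φ(59) = 59 − 1 = 58 = 2 · 29.
Test 51^(58/q) mod 59 for each prime factor q of 58:
51^29 ≡ 1 (mod 59)  [q = 2: ≡ 1 ✗]
51^2 ≡ 5 (mod 59)  [q = 29: ≢ 1 ✓]
The check at q = 2 fails, so 51 generates a proper subgroup.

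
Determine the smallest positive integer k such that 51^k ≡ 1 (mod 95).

18

ord(51) | φ(95) = φ(5·19) = (5−1)·(19−1) = 4·18 = 72 = 2^3 · 3^2.
Divisors of 72: 1, 2, 3, 4, 6, 8, 9, 12, 18, 24, 36, 72.
Check 51^d mod 95 for each divisor in increasing order:
51^1 ≡ 51 (mod 95)
51^2 ≡ 36 (mod 95)
51^3 ≡ 31 (mod 95)
51^4 ≡ 61 (mod 95)
51^6 ≡ 11 (mod 95)
51^8 ≡ 16 (mod 95)
51^9 ≡ 56 (mod 95)
51^12 ≡ 26 (mod 95)
51^18 ≡ 1 (mod 95) ✓
The smallest such exponent is 18, so the order of 51 is 18.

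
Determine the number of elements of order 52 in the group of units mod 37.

φ(37) = 37 − 1 = 36 = 2^2 · 3^2.
(Z/37Z)^× is cyclic (|G| = 36); a cyclic group of order m has exactly φ(d) elements of each order d | m, and none otherwise.
52 does not divide 36, so no element of (Z/37Z)^× has order 52.

0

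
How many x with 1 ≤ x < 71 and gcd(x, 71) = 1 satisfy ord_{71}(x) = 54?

0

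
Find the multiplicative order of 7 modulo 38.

3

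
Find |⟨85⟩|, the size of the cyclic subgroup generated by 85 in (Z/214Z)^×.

Since 85 ∈ (Z/214Z)^×, its order divides φ(214) = φ(2)·φ(107) = 1·106 = 106 = 2 · 53.
Divisors of 106: 1, 2, 53, 106.
Compute 85^d (mod 214) for the divisors d until we hit 1:
85^1 ≡ 85
85^2 ≡ 163
85^53 ≡ 1
So ord_214(85) = 53.

53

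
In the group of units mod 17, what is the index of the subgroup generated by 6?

Since 6 ∈ (Z/17Z)^×, its order divides φ(17) = 17 − 1 = 16 = 2^4.
Divisors of 16: 1, 2, 4, 8, 16.
Compute 6^d (mod 17) for the divisors d until we hit 1:
6^1 ≡ 6 (mod 17)
6^2 ≡ 2 (mod 17)
6^4 ≡ 4 (mod 17)
6^8 ≡ 16 (mod 17)
6^16 ≡ 1 (mod 17) ✓
The order of 6 is 16, so the subgroup it generates has 16 elements.
Index = |(Z/17Z)^×| / |⟨6⟩| = 16 / 16 = 1.

1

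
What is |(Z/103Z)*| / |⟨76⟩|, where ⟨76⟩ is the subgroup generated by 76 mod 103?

6

Since 76 ∈ (Z/103Z)^×, its order divides φ(103) = 103 − 1 = 102 = 2 · 3 · 17.
Divisors of 102: 1, 2, 3, 6, 17, 34, 51, 102.
Compute 76^d (mod 103) for the divisors d until we hit 1:
76^1 ≡ 76 (mod 103)
76^2 ≡ 8 (mod 103)
76^3 ≡ 93 (mod 103)
76^6 ≡ 100 (mod 103)
76^17 ≡ 1 (mod 103) ✓
Thus |⟨76⟩| = ord(76) = 17.
[(Z/103Z)^× : ⟨76⟩] = 102/17 = 6.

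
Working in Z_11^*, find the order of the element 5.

Since 5 ∈ (Z/11Z)^×, its order divides φ(11) = 11 − 1 = 10 = 2 · 5.
Divisors of 10: 1, 2, 5, 10.
Compute 5^d (mod 11) for the divisors d until we hit 1:
5^1 ≡ 5 (mod 11)
5^2 ≡ 3 (mod 11)
5^5 ≡ 1 (mod 11) ✓
So ord_11(5) = 5.

5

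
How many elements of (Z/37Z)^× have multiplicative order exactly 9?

φ(37) = 37 − 1 = 36 = 2^2 · 3^2.
Since (Z/37Z)^× is cyclic of order 36, the number of elements of order d is φ(d) when d | 36 and 0 otherwise.
9 = 3^2 divides 36, and φ(9) = 6.

6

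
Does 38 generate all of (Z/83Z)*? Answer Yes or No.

No

φ(83) = 83 − 1 = 82 = 2 · 41.
It suffices to check that the order of 38 is not a proper divisor of 82: compute 38^(82/q) for q ∈ {2, 41}.
38^41 ≡ 1 (mod 83)  [q = 2: ≡ 1 ✗]
38^2 ≡ 33 (mod 83)  [q = 41: ≢ 1 ✓]
Since 38^41 ≡ 1, the order of 38 divides 41 < 82, so 38 is not a primitive root.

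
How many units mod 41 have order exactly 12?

φ(41) = 41 − 1 = 40 = 2^3 · 5.
Since (Z/41Z)^× is cyclic of order 40, the number of elements of order d is φ(d) when d | 40 and 0 otherwise.
Since 12 ∤ 40, the count is 0.

0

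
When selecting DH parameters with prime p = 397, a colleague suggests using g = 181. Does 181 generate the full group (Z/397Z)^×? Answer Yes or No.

φ(397) = 397 − 1 = 396 = 2^2 · 3^2 · 11.
181 is a primitive root mod 397 iff 181^(φ(397)/q) ≢ 1 for every prime q | φ(397), i.e. q ∈ {2, 3, 11}.
181^198 ≡ 396 (mod 397)  [q = 2: ≢ 1 ✓]
181^132 ≡ 1 (mod 397)  [q = 3: ≡ 1 ✗]
181^36 ≡ 256 (mod 397)  [q = 11: ≢ 1 ✓]
181^132 ≡ 1 shows ord(181) | 132, strictly less than φ(397); not a primitive root.

No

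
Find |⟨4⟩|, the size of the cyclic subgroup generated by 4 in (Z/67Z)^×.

33

ord(4) | φ(67) = 67 − 1 = 66 = 2 · 3 · 11.
Divisors of 66: 1, 2, 3, 6, 11, 22, 33, 66.
Compute 4^d (mod 67) for the divisors d until we hit 1:
4^1 ≡ 4 (mod 67)
4^2 ≡ 16 (mod 67)
4^3 ≡ 64 (mod 67)
4^6 ≡ 9 (mod 67)
4^11 ≡ 37 (mod 67)
4^22 ≡ 29 (mod 67)
4^33 ≡ 1 (mod 67) ✓
Hence ord(4) = 33.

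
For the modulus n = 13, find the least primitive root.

2

φ(13) = 13 − 1 = 12 = 2^2 · 3.
g is a primitive root iff g^(12/q) ≢ 1 (mod 13) for each prime q ∈ {2, 3}.
g = 2: 2^6 ≡ 12; 2^4 ≡ 3 — none is 1, so 2 is a primitive root.
Hence the least primitive root of 13 is 2.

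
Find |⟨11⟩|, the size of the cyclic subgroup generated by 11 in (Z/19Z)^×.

Since 11 ∈ (Z/19Z)^×, its order divides φ(19) = 19 − 1 = 18 = 2 · 3^2.
Divisors of 18: 1, 2, 3, 6, 9, 18.
Evaluate successive powers at the divisors of 18:
11^1 ≡ 11 (mod 19)
11^2 ≡ 7 (mod 19)
11^3 ≡ 1 (mod 19) ✓
Hence ord(11) = 3.

3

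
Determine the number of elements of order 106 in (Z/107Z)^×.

52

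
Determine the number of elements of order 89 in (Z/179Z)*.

88

φ(179) = 179 − 1 = 178 = 2 · 89.
In a cyclic group of order 178, there are φ(d) elements of order d for each divisor d of 178, and zero for non-divisors.
89 | 178, and φ(89) = 89 − 1 = 88.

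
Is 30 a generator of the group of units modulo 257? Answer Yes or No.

φ(257) = 257 − 1 = 256 = 2^8.
It suffices to check that the order of 30 is not a proper divisor of 256: compute 30^(256/q) for q ∈ {2}.
30^128 ≡ 1 (mod 257)  [q = 2: ≡ 1 ✗]
The check at q = 2 fails, so 30 generates a proper subgroup.

No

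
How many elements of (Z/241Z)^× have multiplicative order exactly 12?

φ(241) = 241 − 1 = 240 = 2^4 · 3 · 5.
Since (Z/241Z)^× is cyclic of order 240, the number of elements of order d is φ(d) when d | 240 and 0 otherwise.
12 = 2^2 · 3 divides 240, and φ(12) = 4.

4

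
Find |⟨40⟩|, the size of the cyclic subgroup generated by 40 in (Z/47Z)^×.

46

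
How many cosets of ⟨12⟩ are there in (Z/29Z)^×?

By Lagrange's theorem, ord_29(12) divides φ(29) = 29 − 1 = 28 = 2^2 · 7.
Divisors of 28: 1, 2, 4, 7, 14, 28.
Test each divisor d:
12^1 ≡ 12 (mod 29)
12^2 ≡ 28 (mod 29)
12^4 ≡ 1 (mod 29) ✓
So ord_29(12) = 4, hence |⟨12⟩| = 4.
The index is φ(29) / ord(12) = 28 / 4 = 7.

7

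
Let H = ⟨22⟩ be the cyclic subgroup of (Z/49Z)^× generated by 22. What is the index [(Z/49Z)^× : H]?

6

ord(22) | φ(49) = φ(7^2) = 7·(7−1) = 42 = 2 · 3 · 7.
Divisors of 42: 1, 2, 3, 6, 7, 14, 21, 42.
Test each divisor d:
22^1 ≡ 22 (mod 49)
22^2 ≡ 43 (mod 49)
22^3 ≡ 15 (mod 49)
22^6 ≡ 29 (mod 49)
22^7 ≡ 1 (mod 49) ✓
The order of 22 is 7, so the subgroup it generates has 7 elements.
The index is φ(49) / ord(22) = 42 / 7 = 6.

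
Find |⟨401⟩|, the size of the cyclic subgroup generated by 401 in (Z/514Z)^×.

128

The order of 401 must divide φ(514) = φ(2)·φ(257) = 1·256 = 256 = 2^8.
Divisors of 256: 1, 2, 4, 8, 16, 32, 64, 128, 256.
Compute 401^d (mod 514) for the divisors d until we hit 1:
401^1 ≡ 401 (mod 514)
401^2 ≡ 433 (mod 514)
401^4 ≡ 393 (mod 514)
401^8 ≡ 249 (mod 514)
401^16 ≡ 321 (mod 514)
401^32 ≡ 241 (mod 514)
401^64 ≡ 513 (mod 514)
401^128 ≡ 1 (mod 514) ✓
So ord_514(401) = 128.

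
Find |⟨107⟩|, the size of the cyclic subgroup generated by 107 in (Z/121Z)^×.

By Lagrange's theorem, ord_121(107) divides φ(121) = φ(11^2) = 11·(11−1) = 110 = 2 · 5 · 11.
Divisors of 110: 1, 2, 5, 10, 11, 22, 55, 110.
Check 107^d mod 121 for each divisor in increasing order:
107^1 ≡ 107
107^2 ≡ 75
107^5 ≡ 21
107^10 ≡ 78
107^11 ≡ 118
107^22 ≡ 9
107^55 ≡ 120
107^110 ≡ 1
Therefore the multiplicative order of 107 modulo 121 is 110.

110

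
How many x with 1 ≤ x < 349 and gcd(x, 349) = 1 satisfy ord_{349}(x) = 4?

2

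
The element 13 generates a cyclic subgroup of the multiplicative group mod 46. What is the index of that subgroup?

2

ord(13) | φ(46) = φ(2)·φ(23) = 1·22 = 22 = 2 · 11.
Divisors of 22: 1, 2, 11, 22.
Compute 13^d (mod 46) for the divisors d until we hit 1:
13^1 ≡ 13
13^2 ≡ 31
13^11 ≡ 1
So ord_46(13) = 11, hence |⟨13⟩| = 11.
[(Z/46Z)^× : ⟨13⟩] = 22/11 = 2.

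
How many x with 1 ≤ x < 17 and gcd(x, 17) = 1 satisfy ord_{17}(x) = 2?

1

φ(17) = 17 − 1 = 16 = 2^4.
(Z/17Z)^× is cyclic (|G| = 16); a cyclic group of order m has exactly φ(d) elements of each order d | m, and none otherwise.
2 | 16, and φ(2) = 2 − 1 = 1.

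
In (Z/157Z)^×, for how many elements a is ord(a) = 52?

φ(157) = 157 − 1 = 156 = 2^2 · 3 · 13.
Since (Z/157Z)^× is cyclic of order 156, the number of elements of order d is φ(d) when d | 156 and 0 otherwise.
52 = 2^2 · 13 divides 156, and φ(52) = 24.

24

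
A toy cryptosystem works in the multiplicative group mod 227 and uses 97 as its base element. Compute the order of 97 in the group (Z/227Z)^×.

The order of 97 must divide φ(227) = 227 − 1 = 226 = 2 · 113.
Divisors of 226: 1, 2, 113, 226.
Test each divisor d:
97^1 ≡ 97
97^2 ≡ 102
97^113 ≡ 1
Therefore the multiplicative order of 97 modulo 227 is 113.

113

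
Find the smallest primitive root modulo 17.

φ(17) = 17 − 1 = 16 = 2^4.
g is a primitive root iff g^(16/q) ≢ 1 (mod 17) for each prime q ∈ {2}.
g = 2: 2^8 ≡ 1 — hits 1, so not a primitive root.
g = 3: 3^8 ≡ 16 — none is 1, so 3 is a primitive root.
Hence the least primitive root of 17 is 3.

3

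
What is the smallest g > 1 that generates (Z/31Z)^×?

φ(31) = 31 − 1 = 30 = 2 · 3 · 5.
g is a primitive root iff g^(30/q) ≢ 1 (mod 31) for each prime q ∈ {2, 3, 5}.
g = 2: 2^15 ≡ 1 — hits 1, so not a primitive root.
g = 3: 3^15 ≡ 30; 3^10 ≡ 25; 3^6 ≡ 16 — none is 1, so 3 is a primitive root.
The smallest primitive root modulo 31 is 3.

3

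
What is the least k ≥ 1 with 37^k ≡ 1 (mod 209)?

10

ord(37) | φ(209) = φ(11·19) = (11−1)·(19−1) = 10·18 = 180 = 2^2 · 3^2 · 5.
Divisors of 180: 1, 2, 3, 4, 5, 6, 9, 10, 12, 15, 18, 20, 30, 36, 45, 60, 90, 180.
Compute 37^d (mod 209) for the divisors d until we hit 1:
37^1 ≡ 37 (mod 209)
37^2 ≡ 115 (mod 209)
37^3 ≡ 75 (mod 209)
37^4 ≡ 58 (mod 209)
37^5 ≡ 56 (mod 209)
37^6 ≡ 191 (mod 209)
37^9 ≡ 113 (mod 209)
37^10 ≡ 1 (mod 209) ✓
Therefore the multiplicative order of 37 modulo 209 is 10.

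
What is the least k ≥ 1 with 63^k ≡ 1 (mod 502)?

ord(63) | φ(502) = φ(2)·φ(251) = 1·250 = 250 = 2 · 5^3.
Divisors of 250: 1, 2, 5, 10, 25, 50, 125, 250.
Evaluate successive powers at the divisors of 250:
63^1 ≡ 63
63^2 ≡ 455
63^5 ≡ 113
63^10 ≡ 219
63^25 ≡ 1
Therefore the multiplicative order of 63 modulo 502 is 25.

25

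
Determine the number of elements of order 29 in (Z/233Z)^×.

φ(233) = 233 − 1 = 232 = 2^3 · 29.
In a cyclic group of order 232, there are φ(d) elements of order d for each divisor d of 232, and zero for non-divisors.
29 | 232, and φ(29) = 29 − 1 = 28.

28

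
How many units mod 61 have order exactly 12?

4

φ(61) = 61 − 1 = 60 = 2^2 · 3 · 5.
In a cyclic group of order 60, there are φ(d) elements of order d for each divisor d of 60, and zero for non-divisors.
12 = 2^2 · 3 divides 60, and φ(12) = 4.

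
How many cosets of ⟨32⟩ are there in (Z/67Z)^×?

The order of 32 must divide φ(67) = 67 − 1 = 66 = 2 · 3 · 11.
Divisors of 66: 1, 2, 3, 6, 11, 22, 33, 66.
Evaluate successive powers at the divisors of 66:
32^1 ≡ 32
32^2 ≡ 19
32^3 ≡ 5
32^6 ≡ 25
32^11 ≡ 30
32^22 ≡ 29
32^33 ≡ 66
32^66 ≡ 1
So ord_67(32) = 66, hence |⟨32⟩| = 66.
Index = |(Z/67Z)^×| / |⟨32⟩| = 66 / 66 = 1.

1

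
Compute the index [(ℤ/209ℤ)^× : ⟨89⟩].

10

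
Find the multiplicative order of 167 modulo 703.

36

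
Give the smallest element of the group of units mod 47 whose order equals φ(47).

φ(47) = 47 − 1 = 46 = 2 · 23.
g is a primitive root iff g^(46/q) ≢ 1 (mod 47) for each prime q ∈ {2, 23}.
g = 2: 2^23 ≡ 1 — hits 1, so not a primitive root.
g = 3: 3^23 ≡ 1 — hits 1, so not a primitive root.
g = 4: 4^23 ≡ 1 — hits 1, so not a primitive root.
g = 5: 5^23 ≡ 46; 5^2 ≡ 25 — none is 1, so 5 is a primitive root.
So 5 is the smallest generator of (Z/47Z)^×.

5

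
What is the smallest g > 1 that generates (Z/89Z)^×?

3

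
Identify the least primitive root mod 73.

φ(73) = 73 − 1 = 72 = 2^3 · 3^2.
g is a primitive root iff g^(72/q) ≢ 1 (mod 73) for each prime q ∈ {2, 3}.
g = 2: 2^36 ≡ 1 — hits 1, so not a primitive root.
g = 3: 3^36 ≡ 1 — hits 1, so not a primitive root.
g = 4: 4^36 ≡ 1 — hits 1, so not a primitive root.
g = 5: 5^36 ≡ 72; 5^24 ≡ 8 — none is 1, so 5 is a primitive root.
The smallest primitive root modulo 73 is 5.

5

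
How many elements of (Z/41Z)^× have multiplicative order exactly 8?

4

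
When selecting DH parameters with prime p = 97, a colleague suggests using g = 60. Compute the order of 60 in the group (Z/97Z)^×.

ord(60) | φ(97) = 97 − 1 = 96 = 2^5 · 3.
Divisors of 96: 1, 2, 3, 4, 6, 8, 12, 16, 24, 32, 48, 96.
Evaluate successive powers at the divisors of 96:
60^1 ≡ 60 (mod 97)
60^2 ≡ 11 (mod 97)
60^3 ≡ 78 (mod 97)
60^4 ≡ 24 (mod 97)
60^6 ≡ 70 (mod 97)
60^8 ≡ 91 (mod 97)
60^12 ≡ 50 (mod 97)
60^16 ≡ 36 (mod 97)
60^24 ≡ 75 (mod 97)
60^32 ≡ 35 (mod 97)
60^48 ≡ 96 (mod 97)
60^96 ≡ 1 (mod 97) ✓
Therefore the multiplicative order of 60 modulo 97 is 96.

96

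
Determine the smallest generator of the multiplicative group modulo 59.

φ(59) = 59 − 1 = 58 = 2 · 29.
g is a primitive root iff g^(58/q) ≢ 1 (mod 59) for each prime q ∈ {2, 29}.
g = 2: 2^29 ≡ 58; 2^2 ≡ 4 — none is 1, so 2 is a primitive root.
So 2 is the smallest generator of (Z/59Z)^×.

2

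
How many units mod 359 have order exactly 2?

φ(359) = 359 − 1 = 358 = 2 · 179.
In a cyclic group of order 358, there are φ(d) elements of order d for each divisor d of 358, and zero for non-divisors.
2 | 358, and φ(2) = 2 − 1 = 1.

1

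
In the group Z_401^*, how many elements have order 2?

1

φ(401) = 401 − 1 = 400 = 2^4 · 5^2.
Since (Z/401Z)^× is cyclic of order 400, the number of elements of order d is φ(d) when d | 400 and 0 otherwise.
2 | 400, and φ(2) = 2 − 1 = 1.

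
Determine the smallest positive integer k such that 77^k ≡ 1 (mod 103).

Since 77 ∈ (Z/103Z)^×, its order divides φ(103) = 103 − 1 = 102 = 2 · 3 · 17.
Divisors of 102: 1, 2, 3, 6, 17, 34, 51, 102.
Evaluate successive powers at the divisors of 102:
77^1 ≡ 77 (mod 103)
77^2 ≡ 58 (mod 103)
77^3 ≡ 37 (mod 103)
77^6 ≡ 30 (mod 103)
77^17 ≡ 47 (mod 103)
77^34 ≡ 46 (mod 103)
77^51 ≡ 102 (mod 103)
77^102 ≡ 1 (mod 103) ✓
Hence ord(77) = 102.

102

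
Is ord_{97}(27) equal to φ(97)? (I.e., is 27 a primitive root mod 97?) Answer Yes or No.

φ(97) = 97 − 1 = 96 = 2^5 · 3.
An element g generates (Z/97Z)^× iff g^(96/q) ≢ 1 (mod 97) for each prime q ∈ {2, 3}.
27^48 ≡ 1 (mod 97)  [q = 2: ≡ 1 ✗]
27^32 ≡ 1 (mod 97)  [q = 3: ≡ 1 ✗]
The check at q = 2 fails, so 27 generates a proper subgroup.

No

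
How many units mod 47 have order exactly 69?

0

φ(47) = 47 − 1 = 46 = 2 · 23.
In a cyclic group of order 46, there are φ(d) elements of order d for each divisor d of 46, and zero for non-divisors.
Here 46 is not a multiple of 69, so there are no elements of order 69.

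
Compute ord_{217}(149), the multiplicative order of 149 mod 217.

The order of 149 must divide φ(217) = φ(7·31) = (7−1)·(31−1) = 6·30 = 180 = 2^2 · 3^2 · 5.
Divisors of 180: 1, 2, 3, 4, 5, 6, 9, 10, 12, 15, 18, 20, 30, 36, 45, 60, 90, 180.
Evaluate successive powers at the divisors of 180:
149^1 ≡ 149
149^2 ≡ 67
149^3 ≡ 1
So ord_217(149) = 3.

3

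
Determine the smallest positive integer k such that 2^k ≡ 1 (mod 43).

ord(2) | φ(43) = 43 − 1 = 42 = 2 · 3 · 7.
Divisors of 42: 1, 2, 3, 6, 7, 14, 21, 42.
Compute 2^d (mod 43) for the divisors d until we hit 1:
2^1 ≡ 2 (mod 43)
2^2 ≡ 4 (mod 43)
2^3 ≡ 8 (mod 43)
2^6 ≡ 21 (mod 43)
2^7 ≡ 42 (mod 43)
2^14 ≡ 1 (mod 43) ✓
So ord_43(2) = 14.

14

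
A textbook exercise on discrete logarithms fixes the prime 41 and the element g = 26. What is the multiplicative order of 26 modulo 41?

Since 26 ∈ (Z/41Z)^×, its order divides φ(41) = 41 − 1 = 40 = 2^3 · 5.
Divisors of 40: 1, 2, 4, 5, 8, 10, 20, 40.
Check 26^d mod 41 for each divisor in increasing order:
26^1 ≡ 26 (mod 41)
26^2 ≡ 20 (mod 41)
26^4 ≡ 31 (mod 41)
26^5 ≡ 27 (mod 41)
26^8 ≡ 18 (mod 41)
26^10 ≡ 32 (mod 41)
26^20 ≡ 40 (mod 41)
26^40 ≡ 1 (mod 41) ✓
Hence ord(26) = 40.

40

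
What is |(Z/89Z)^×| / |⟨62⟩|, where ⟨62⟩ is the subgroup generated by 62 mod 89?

1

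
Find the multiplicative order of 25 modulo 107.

53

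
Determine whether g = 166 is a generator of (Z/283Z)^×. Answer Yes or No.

Yes

φ(283) = 283 − 1 = 282 = 2 · 3 · 47.
It suffices to check that the order of 166 is not a proper divisor of 282: compute 166^(282/q) for q ∈ {2, 3, 47}.
166^141 ≡ 282 (mod 283)  [q = 2: ≢ 1 ✓]
166^94 ≡ 238 (mod 283)  [q = 3: ≢ 1 ✓]
166^6 ≡ 155 (mod 283)  [q = 47: ≢ 1 ✓]
Every test exponent gives a nontrivial residue, hence 166 generates the full group.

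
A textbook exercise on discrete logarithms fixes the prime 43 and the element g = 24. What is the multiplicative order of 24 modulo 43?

The order of 24 must divide φ(43) = 43 − 1 = 42 = 2 · 3 · 7.
Divisors of 42: 1, 2, 3, 6, 7, 14, 21, 42.
Test each divisor d:
24^1 ≡ 24
24^2 ≡ 17
24^3 ≡ 21
24^6 ≡ 11
24^7 ≡ 6
24^14 ≡ 36
24^21 ≡ 1
Hence ord(24) = 21.

21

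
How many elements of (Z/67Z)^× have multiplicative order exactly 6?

2

φ(67) = 67 − 1 = 66 = 2 · 3 · 11.
In a cyclic group of order 66, there are φ(d) elements of order d for each divisor d of 66, and zero for non-divisors.
6 = 2 · 3 divides 66, and φ(6) = 2.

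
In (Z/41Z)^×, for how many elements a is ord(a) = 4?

φ(41) = 41 − 1 = 40 = 2^3 · 5.
(Z/41Z)^× is cyclic (|G| = 40); a cyclic group of order m has exactly φ(d) elements of each order d | m, and none otherwise.
4 = 2^2 divides 40, and φ(4) = 2.

2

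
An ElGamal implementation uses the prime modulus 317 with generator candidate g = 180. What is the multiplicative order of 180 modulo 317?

ord(180) | φ(317) = 317 − 1 = 316 = 2^2 · 79.
Divisors of 316: 1, 2, 4, 79, 158, 316.
Evaluate successive powers at the divisors of 316:
180^1 ≡ 180
180^2 ≡ 66
180^4 ≡ 235
180^79 ≡ 114
180^158 ≡ 316
180^316 ≡ 1
The smallest such exponent is 316, so the order of 180 is 316.

316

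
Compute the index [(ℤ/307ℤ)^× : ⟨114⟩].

18

By Lagrange's theorem, ord_307(114) divides φ(307) = 307 − 1 = 306 = 2 · 3^2 · 17.
Divisors of 306: 1, 2, 3, 6, 9, 17, 18, 34, 51, 102, 153, 306.
Evaluate successive powers at the divisors of 306:
114^1 ≡ 114 (mod 307)
114^2 ≡ 102 (mod 307)
114^3 ≡ 269 (mod 307)
114^6 ≡ 216 (mod 307)
114^9 ≡ 81 (mod 307)
114^17 ≡ 1 (mod 307) ✓
The order of 114 is 17, so the subgroup it generates has 17 elements.
Index = |(Z/307Z)^×| / |⟨114⟩| = 306 / 17 = 18.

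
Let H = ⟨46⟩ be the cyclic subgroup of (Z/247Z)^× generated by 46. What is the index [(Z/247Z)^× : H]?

By Lagrange's theorem, ord_247(46) divides φ(247) = φ(13·19) = (13−1)·(19−1) = 12·18 = 216 = 2^3 · 3^3.
Divisors of 216: 1, 2, 3, 4, 6, 8, 9, 12, 18, 24, 27, 36, 54, 72, 108, 216.
Compute 46^d (mod 247) for the divisors d until we hit 1:
46^1 ≡ 46 (mod 247)
46^2 ≡ 140 (mod 247)
46^3 ≡ 18 (mod 247)
46^4 ≡ 87 (mod 247)
46^6 ≡ 77 (mod 247)
46^8 ≡ 159 (mod 247)
46^9 ≡ 151 (mod 247)
46^12 ≡ 1 (mod 247) ✓
So ord_247(46) = 12, hence |⟨46⟩| = 12.
[(Z/247Z)^× : ⟨46⟩] = 216/12 = 18.

18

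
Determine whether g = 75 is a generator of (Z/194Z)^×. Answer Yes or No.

No

φ(194) = φ(2)·φ(97) = 1·96 = 96 = 2^5 · 3.
It suffices to check that the order of 75 is not a proper divisor of 96: compute 75^(96/q) for q ∈ {2, 3}.
75^48 ≡ 1 (mod 194)  [q = 2: ≡ 1 ✗]
75^32 ≡ 1 (mod 194)  [q = 3: ≡ 1 ✗]
75^48 ≡ 1 shows ord(75) | 48, strictly less than φ(194); not a primitive root.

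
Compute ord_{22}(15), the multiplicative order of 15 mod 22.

5

By Lagrange's theorem, ord_22(15) divides φ(22) = φ(2)·φ(11) = 1·10 = 10 = 2 · 5.
Divisors of 10: 1, 2, 5, 10.
Test each divisor d:
15^1 ≡ 15 (mod 22)
15^2 ≡ 5 (mod 22)
15^5 ≡ 1 (mod 22) ✓
The smallest such exponent is 5, so the order of 15 is 5.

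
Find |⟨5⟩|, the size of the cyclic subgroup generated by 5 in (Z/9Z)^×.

6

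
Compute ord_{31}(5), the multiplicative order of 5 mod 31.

3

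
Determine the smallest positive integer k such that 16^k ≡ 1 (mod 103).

Since 16 ∈ (Z/103Z)^×, its order divides φ(103) = 103 − 1 = 102 = 2 · 3 · 17.
Divisors of 102: 1, 2, 3, 6, 17, 34, 51, 102.
Check 16^d mod 103 for each divisor in increasing order:
16^1 ≡ 16 (mod 103)
16^2 ≡ 50 (mod 103)
16^3 ≡ 79 (mod 103)
16^6 ≡ 61 (mod 103)
16^17 ≡ 56 (mod 103)
16^34 ≡ 46 (mod 103)
16^51 ≡ 1 (mod 103) ✓
Therefore the multiplicative order of 16 modulo 103 is 51.

51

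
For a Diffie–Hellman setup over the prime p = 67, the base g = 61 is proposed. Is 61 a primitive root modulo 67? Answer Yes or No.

Yes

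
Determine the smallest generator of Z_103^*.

φ(103) = 103 − 1 = 102 = 2 · 3 · 17.
g is a primitive root iff g^(102/q) ≢ 1 (mod 103) for each prime q ∈ {2, 3, 17}.
g = 2: 2^51 ≡ 1 — hits 1, so not a primitive root.
g = 3: 3^51 ≡ 102; 3^34 ≡ 1 — hits 1, so not a primitive root.
g = 4: 4^51 ≡ 1 — hits 1, so not a primitive root.
g = 5: 5^51 ≡ 102; 5^34 ≡ 56; 5^6 ≡ 72 — none is 1, so 5 is a primitive root.
Hence the least primitive root of 103 is 5.

5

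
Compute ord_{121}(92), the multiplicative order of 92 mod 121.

The order of 92 must divide φ(121) = φ(11^2) = 11·(11−1) = 110 = 2 · 5 · 11.
Divisors of 110: 1, 2, 5, 10, 11, 22, 55, 110.
Check 92^d mod 121 for each divisor in increasing order:
92^1 ≡ 92 (mod 121)
92^2 ≡ 115 (mod 121)
92^5 ≡ 45 (mod 121)
92^10 ≡ 89 (mod 121)
92^11 ≡ 81 (mod 121)
92^22 ≡ 27 (mod 121)
92^55 ≡ 1 (mod 121) ✓
So ord_121(92) = 55.

55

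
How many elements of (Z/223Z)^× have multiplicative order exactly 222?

72

φ(223) = 223 − 1 = 222 = 2 · 3 · 37.
Since (Z/223Z)^× is cyclic of order 222, the number of elements of order d is φ(d) when d | 222 and 0 otherwise.
222 = 2 · 3 · 37 divides 222, and φ(222) = 72.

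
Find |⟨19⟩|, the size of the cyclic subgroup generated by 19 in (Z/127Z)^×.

Since 19 ∈ (Z/127Z)^×, its order divides φ(127) = 127 − 1 = 126 = 2 · 3^2 · 7.
Divisors of 126: 1, 2, 3, 6, 7, 9, 14, 18, 21, 42, 63, 126.
Evaluate successive powers at the divisors of 126:
19^1 ≡ 19 (mod 127)
19^2 ≡ 107 (mod 127)
19^3 ≡ 1 (mod 127) ✓
So ord_127(19) = 3.

3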